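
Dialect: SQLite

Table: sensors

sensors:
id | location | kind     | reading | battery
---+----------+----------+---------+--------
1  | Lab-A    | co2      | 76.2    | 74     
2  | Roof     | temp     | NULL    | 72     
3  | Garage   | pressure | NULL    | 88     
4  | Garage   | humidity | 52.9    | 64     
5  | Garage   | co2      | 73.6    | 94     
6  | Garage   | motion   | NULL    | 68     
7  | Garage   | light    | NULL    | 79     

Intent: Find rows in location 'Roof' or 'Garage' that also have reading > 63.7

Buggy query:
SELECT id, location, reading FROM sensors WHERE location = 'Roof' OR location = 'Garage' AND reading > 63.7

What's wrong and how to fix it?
Bug: Without parentheses, AND is evaluated before OR, so the reading filter only applies to the 'Garage' branch

Fix: Add parentheses around the OR so the AND applies to both alternatives

Corrected query:
SELECT id, location, reading FROM sensors WHERE (location = 'Roof' OR location = 'Garage') AND reading > 63.7

Result:
id | location | reading
---+----------+--------
5  | Garage   | 73.6   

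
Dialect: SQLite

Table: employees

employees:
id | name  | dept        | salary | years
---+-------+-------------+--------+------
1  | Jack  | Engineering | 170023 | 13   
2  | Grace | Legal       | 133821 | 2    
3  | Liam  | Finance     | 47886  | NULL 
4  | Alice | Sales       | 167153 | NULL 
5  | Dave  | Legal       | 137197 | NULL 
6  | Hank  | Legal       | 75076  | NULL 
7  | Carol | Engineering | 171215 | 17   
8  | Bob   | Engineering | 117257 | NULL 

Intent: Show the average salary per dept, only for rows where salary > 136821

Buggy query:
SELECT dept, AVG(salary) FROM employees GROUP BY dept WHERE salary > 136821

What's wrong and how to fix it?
Bug: Row-level WHERE must come before GROUP BY in the clause order

Fix: Move the WHERE clause before GROUP BY

Corrected query:
SELECT dept, AVG(salary) FROM employees WHERE salary > 136821 GROUP BY dept

Result:
dept        | AVG(salary)
------------+------------
Engineering | 170619     
Legal       | 137197     
Sales       | 167153     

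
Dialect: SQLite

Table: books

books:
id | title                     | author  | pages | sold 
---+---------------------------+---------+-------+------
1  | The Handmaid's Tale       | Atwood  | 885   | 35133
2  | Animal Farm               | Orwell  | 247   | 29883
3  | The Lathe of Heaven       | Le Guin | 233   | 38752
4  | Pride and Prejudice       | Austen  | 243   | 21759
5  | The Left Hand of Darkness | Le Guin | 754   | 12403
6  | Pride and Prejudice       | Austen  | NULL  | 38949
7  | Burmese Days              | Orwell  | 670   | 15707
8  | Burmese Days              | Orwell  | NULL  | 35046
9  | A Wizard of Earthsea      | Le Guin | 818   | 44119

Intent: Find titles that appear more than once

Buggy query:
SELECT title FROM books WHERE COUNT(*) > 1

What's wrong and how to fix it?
Bug: WHERE can't reference COUNT(*); aggregates are computed after WHERE

Fix: Group first, then use HAVING for the count condition

Corrected query:
SELECT title FROM books GROUP BY title HAVING COUNT(*) > 1

Result:
title              
-------------------
Burmese Days       
Pride and Prejudice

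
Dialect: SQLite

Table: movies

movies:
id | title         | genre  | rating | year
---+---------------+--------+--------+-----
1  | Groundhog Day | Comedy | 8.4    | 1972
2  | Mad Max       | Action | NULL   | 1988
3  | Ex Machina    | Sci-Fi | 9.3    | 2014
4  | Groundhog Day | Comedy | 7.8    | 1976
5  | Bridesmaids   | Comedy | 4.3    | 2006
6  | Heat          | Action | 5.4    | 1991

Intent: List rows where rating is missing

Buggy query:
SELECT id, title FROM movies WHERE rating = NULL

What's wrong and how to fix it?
Bug: '= NULL' is always unknown in SQL three-valued logic, so no rows match

Fix: Use IS NULL to test for NULL

Corrected query:
SELECT id, title FROM movies WHERE rating IS NULL

Result:
id | title  
---+--------
2  | Mad Max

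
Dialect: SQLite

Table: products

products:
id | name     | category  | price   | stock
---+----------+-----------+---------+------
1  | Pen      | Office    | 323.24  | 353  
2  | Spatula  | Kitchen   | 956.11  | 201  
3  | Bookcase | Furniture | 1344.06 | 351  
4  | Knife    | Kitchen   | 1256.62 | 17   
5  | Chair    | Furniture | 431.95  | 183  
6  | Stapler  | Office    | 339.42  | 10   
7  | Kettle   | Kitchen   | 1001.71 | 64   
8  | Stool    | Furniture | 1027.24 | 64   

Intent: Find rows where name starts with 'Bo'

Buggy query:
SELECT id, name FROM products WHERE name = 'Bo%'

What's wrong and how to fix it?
Bug: Wildcards only work with LIKE; '=' treats '%' as a literal character

Fix: Replace '=' with LIKE so 'Bo%' is treated as a pattern

Corrected query:
SELECT id, name FROM products WHERE name LIKE 'Bo%'

Result:
id | name    
---+---------
3  | Bookcase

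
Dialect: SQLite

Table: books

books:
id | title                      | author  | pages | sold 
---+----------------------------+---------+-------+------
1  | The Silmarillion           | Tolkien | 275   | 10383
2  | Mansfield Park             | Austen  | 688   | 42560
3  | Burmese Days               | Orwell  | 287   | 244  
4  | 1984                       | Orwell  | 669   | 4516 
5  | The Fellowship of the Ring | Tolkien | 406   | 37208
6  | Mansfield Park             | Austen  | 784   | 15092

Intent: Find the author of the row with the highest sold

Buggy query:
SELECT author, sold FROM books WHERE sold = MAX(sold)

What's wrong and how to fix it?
Bug: MAX(sold) is an aggregate and cannot be used directly in WHERE

Fix: Wrap MAX in a scalar subquery so WHERE compares against a single value

Corrected query:
SELECT author, sold FROM books WHERE sold = (SELECT MAX(sold) FROM books)

Result:
author | sold 
-------+------
Austen | 42560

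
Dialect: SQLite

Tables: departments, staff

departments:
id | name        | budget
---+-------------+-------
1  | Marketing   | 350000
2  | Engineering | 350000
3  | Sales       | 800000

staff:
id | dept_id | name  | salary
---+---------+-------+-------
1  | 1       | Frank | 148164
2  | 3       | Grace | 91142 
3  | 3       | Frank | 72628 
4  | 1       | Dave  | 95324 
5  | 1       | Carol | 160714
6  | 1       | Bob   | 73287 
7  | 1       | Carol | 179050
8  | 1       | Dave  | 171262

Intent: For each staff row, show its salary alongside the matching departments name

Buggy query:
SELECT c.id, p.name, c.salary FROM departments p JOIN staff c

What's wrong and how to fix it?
Bug: Missing join condition: each staff row is matched to all departments rows instead of just its own

Fix: Add ON c.dept_id = p.id to the JOIN

Corrected query:
SELECT c.id, p.name, c.salary FROM departments p JOIN staff c ON c.dept_id = p.id

Result:
id | name      | salary
---+-----------+-------
1  | Marketing | 148164
2  | Sales     | 91142 
3  | Sales     | 72628 
4  | Marketing | 95324 
5  | Marketing | 160714
6  | Marketing | 73287 
7  | Marketing | 179050
8  | Marketing | 171262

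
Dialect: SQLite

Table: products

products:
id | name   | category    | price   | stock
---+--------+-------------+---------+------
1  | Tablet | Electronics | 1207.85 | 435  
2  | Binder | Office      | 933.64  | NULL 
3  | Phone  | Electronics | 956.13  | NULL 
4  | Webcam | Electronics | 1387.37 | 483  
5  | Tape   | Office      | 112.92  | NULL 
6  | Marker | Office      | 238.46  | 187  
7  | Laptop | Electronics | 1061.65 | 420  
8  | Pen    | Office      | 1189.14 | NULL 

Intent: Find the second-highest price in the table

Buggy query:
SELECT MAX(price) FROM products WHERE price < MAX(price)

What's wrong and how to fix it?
Bug: The inner MAX is an aggregate inside WHERE, which is not allowed

Fix: Put the inner MAX in a scalar subquery

Corrected query:
SELECT MAX(price) FROM products WHERE price < (SELECT MAX(price) FROM products)

Result:
MAX(price)
----------
1207.85   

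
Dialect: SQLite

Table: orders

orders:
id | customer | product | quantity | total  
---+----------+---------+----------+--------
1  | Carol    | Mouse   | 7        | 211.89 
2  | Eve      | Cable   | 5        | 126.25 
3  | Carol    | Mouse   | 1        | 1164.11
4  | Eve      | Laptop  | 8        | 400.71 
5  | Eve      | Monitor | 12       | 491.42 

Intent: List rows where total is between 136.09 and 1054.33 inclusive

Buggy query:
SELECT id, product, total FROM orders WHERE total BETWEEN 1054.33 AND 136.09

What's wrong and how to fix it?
Bug: The bounds are reversed; BETWEEN a AND b requires a <= b to match anything

Fix: Swap the bounds so the smaller value comes first

Corrected query:
SELECT id, product, total FROM orders WHERE total BETWEEN 136.09 AND 1054.33

Result:
id | product | total 
---+---------+-------
1  | Mouse   | 211.89
4  | Laptop  | 400.71
5  | Monitor | 491.42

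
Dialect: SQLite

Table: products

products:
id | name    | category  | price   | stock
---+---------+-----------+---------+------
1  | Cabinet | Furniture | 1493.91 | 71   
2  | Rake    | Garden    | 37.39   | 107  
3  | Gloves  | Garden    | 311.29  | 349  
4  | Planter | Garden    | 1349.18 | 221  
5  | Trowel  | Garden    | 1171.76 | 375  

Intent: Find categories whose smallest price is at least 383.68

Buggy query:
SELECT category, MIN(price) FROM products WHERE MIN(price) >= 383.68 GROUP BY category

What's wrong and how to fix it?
Bug: MIN() in WHERE is a misuse of aggregate

Fix: Replace WHERE with HAVING after the GROUP BY

Corrected query:
SELECT category, MIN(price) FROM products GROUP BY category HAVING MIN(price) >= 383.68

Result:
category  | MIN(price)
----------+-----------
Furniture | 1493.91   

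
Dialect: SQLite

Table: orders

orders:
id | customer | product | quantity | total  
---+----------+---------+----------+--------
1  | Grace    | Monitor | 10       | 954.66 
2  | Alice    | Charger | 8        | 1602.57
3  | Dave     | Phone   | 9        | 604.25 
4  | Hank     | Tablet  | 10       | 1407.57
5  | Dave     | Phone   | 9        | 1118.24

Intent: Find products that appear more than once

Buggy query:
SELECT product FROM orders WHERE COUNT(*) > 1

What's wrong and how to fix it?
Bug: WHERE can't reference COUNT(*); aggregates are computed after WHERE

Fix: Group first, then use HAVING for the count condition

Corrected query:
SELECT product FROM orders GROUP BY product HAVING COUNT(*) > 1

Result:
product
-------
Phone  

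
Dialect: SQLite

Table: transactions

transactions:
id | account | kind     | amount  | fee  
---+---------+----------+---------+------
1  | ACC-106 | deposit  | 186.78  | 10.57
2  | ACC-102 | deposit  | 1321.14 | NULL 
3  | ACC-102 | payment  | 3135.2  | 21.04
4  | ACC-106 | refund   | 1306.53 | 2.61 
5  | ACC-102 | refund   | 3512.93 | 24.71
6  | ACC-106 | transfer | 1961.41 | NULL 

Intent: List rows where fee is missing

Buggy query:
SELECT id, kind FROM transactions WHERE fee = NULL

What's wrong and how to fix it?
Bug: '= NULL' is always unknown in SQL three-valued logic, so no rows match

Fix: Replace '= NULL' with 'IS NULL'

Corrected query:
SELECT id, kind FROM transactions WHERE fee IS NULL

Result:
id | kind    
---+---------
2  | deposit 
6  | transfer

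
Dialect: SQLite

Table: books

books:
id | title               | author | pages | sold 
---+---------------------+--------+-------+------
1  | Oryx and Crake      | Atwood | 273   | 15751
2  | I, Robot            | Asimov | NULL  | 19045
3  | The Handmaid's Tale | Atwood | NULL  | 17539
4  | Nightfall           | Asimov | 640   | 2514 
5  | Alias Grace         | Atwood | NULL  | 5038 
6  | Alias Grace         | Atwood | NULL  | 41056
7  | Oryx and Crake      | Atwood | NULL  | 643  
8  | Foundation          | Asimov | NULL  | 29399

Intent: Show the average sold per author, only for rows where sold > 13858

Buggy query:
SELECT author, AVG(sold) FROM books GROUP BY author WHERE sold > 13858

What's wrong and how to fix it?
Bug: WHERE cannot follow GROUP BY

Fix: Place WHERE between FROM and GROUP BY

Corrected query:
SELECT author, AVG(sold) FROM books WHERE sold > 13858 GROUP BY author

Result:
author | AVG(sold)
-------+----------
Asimov | 24222    
Atwood | 24782    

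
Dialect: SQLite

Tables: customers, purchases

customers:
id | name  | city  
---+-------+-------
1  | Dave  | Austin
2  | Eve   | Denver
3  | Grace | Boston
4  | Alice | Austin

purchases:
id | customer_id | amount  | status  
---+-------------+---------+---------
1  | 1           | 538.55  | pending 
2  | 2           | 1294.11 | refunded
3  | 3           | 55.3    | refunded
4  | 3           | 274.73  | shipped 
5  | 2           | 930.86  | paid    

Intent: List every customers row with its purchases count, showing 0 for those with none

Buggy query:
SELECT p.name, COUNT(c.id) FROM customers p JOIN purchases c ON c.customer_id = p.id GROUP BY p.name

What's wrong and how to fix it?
Bug: An inner join excludes parents with zero children

Fix: Use LEFT JOIN so parents without children still appear (COUNT(c.id) gives 0)

Corrected query:
SELECT p.name, COUNT(c.id) FROM customers p LEFT JOIN purchases c ON c.customer_id = p.id GROUP BY p.name

Result:
name  | COUNT(c.id)
------+------------
Alice | 0          
Dave  | 1          
Eve   | 2          
Grace | 2          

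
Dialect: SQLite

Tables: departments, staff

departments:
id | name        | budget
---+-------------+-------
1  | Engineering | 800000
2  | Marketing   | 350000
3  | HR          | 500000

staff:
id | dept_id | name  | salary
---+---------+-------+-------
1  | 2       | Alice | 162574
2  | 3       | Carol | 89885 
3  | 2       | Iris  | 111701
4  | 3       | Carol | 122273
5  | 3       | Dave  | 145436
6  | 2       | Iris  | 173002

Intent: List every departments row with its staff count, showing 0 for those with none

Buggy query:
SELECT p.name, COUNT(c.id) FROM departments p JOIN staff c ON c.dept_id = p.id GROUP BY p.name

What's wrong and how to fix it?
Bug: INNER JOIN drops departments rows that have no matching staff rows

Fix: Use LEFT JOIN so parents without children still appear (COUNT(c.id) gives 0)

Corrected query:
SELECT p.name, COUNT(c.id) FROM departments p LEFT JOIN staff c ON c.dept_id = p.id GROUP BY p.name

Result:
name        | COUNT(c.id)
------------+------------
Engineering | 0          
HR          | 3          
Marketing   | 3          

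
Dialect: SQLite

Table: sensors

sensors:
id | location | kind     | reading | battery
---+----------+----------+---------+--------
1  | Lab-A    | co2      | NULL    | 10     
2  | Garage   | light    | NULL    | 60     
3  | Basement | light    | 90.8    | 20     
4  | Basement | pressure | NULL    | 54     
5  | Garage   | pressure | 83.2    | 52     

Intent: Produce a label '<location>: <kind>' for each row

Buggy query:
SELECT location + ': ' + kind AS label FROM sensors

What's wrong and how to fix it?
Bug: SQLite uses || for string concatenation; + coerces text to numbers (yielding 0)

Fix: Use the || operator for string concatenation

Corrected query:
SELECT location || ': ' || kind AS label FROM sensors

Result:
label             
------------------
Lab-A: co2        
Garage: light     
Basement: light   
Basement: pressure
Garage: pressure  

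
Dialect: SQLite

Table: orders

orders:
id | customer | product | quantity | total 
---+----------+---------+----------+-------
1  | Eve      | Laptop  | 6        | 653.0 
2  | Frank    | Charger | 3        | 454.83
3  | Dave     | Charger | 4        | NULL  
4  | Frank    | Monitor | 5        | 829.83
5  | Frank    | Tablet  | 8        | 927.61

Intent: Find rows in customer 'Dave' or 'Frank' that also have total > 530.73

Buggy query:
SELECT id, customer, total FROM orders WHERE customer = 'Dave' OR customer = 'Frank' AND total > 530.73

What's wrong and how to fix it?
Bug: Without parentheses, AND is evaluated before OR, so the total filter only applies to the 'Frank' branch

Fix: Group the OR with parentheses (or use IN), then AND the threshold

Corrected query:
SELECT id, customer, total FROM orders WHERE (customer = 'Dave' OR customer = 'Frank') AND total > 530.73

Result:
id | customer | total 
---+----------+-------
4  | Frank    | 829.83
5  | Frank    | 927.61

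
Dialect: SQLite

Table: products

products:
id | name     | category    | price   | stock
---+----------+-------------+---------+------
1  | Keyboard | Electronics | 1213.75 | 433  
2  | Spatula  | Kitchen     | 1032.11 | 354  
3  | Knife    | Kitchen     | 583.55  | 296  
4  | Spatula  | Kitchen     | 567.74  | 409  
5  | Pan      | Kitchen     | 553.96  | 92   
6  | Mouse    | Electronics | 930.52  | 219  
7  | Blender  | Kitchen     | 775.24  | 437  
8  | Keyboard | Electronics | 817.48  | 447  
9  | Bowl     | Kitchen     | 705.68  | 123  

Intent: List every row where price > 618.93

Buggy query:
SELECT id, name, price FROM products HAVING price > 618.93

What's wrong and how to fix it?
Bug: This is a non-aggregate query (no GROUP BY, no aggregates), so in SQLite the HAVING clause is invalid here; a row-level condition belongs in WHERE

Fix: Use WHERE for row-level filtering

Corrected query:
SELECT id, name, price FROM products WHERE price > 618.93

Result:
id | name     | price  
---+----------+--------
1  | Keyboard | 1213.75
2  | Spatula  | 1032.11
6  | Mouse    | 930.52 
7  | Blender  | 775.24 
8  | Keyboard | 817.48 
9  | Bowl     | 705.68 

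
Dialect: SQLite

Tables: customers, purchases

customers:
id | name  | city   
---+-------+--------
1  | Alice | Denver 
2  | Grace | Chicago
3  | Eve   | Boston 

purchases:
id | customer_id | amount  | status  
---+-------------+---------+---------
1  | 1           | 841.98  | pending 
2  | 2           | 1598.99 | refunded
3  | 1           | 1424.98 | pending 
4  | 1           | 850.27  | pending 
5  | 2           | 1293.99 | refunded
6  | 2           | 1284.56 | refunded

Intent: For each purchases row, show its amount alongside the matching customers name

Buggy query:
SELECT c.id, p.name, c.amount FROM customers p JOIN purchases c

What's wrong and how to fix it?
Bug: JOIN with no ON clause produces a cartesian product; every purchases row pairs with every customers row

Fix: Add ON c.customer_id = p.id to the JOIN

Corrected query:
SELECT c.id, p.name, c.amount FROM customers p JOIN purchases c ON c.customer_id = p.id

Result:
id | name  | amount 
---+-------+--------
1  | Alice | 841.98 
2  | Grace | 1598.99
3  | Alice | 1424.98
4  | Alice | 850.27 
5  | Grace | 1293.99
6  | Grace | 1284.56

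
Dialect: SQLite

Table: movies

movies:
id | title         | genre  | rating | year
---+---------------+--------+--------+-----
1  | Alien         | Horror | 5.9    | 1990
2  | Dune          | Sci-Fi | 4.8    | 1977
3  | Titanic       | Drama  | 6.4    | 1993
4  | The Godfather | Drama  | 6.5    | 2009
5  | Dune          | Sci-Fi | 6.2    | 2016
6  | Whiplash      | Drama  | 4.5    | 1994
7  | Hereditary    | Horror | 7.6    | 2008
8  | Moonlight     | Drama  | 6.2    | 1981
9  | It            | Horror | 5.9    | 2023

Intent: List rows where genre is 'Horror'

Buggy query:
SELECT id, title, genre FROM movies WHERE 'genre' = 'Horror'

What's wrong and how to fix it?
Bug: 'genre' in single quotes is a string literal, not the column; the comparison is literal-vs-literal and never true

Fix: Reference the column as genre without single quotes

Corrected query:
SELECT id, title, genre FROM movies WHERE genre = 'Horror'

Result:
id | title      | genre 
---+------------+-------
1  | Alien      | Horror
7  | Hereditary | Horror
9  | It         | Horror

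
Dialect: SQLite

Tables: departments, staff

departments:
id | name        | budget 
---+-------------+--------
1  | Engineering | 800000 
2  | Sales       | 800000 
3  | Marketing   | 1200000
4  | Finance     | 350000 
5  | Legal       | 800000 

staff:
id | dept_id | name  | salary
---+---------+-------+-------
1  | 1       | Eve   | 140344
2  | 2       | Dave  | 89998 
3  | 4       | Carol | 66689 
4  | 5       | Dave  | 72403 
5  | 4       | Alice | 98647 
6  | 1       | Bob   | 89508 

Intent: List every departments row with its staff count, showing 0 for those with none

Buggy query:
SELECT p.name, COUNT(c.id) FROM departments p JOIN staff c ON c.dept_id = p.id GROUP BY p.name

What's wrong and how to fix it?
Bug: An inner join excludes parents with zero children

Fix: Switch to LEFT JOIN to retain unmatched parent rows

Corrected query:
SELECT p.name, COUNT(c.id) FROM departments p LEFT JOIN staff c ON c.dept_id = p.id GROUP BY p.name

Result:
name        | COUNT(c.id)
------------+------------
Engineering | 2          
Finance     | 2          
Legal       | 1          
Marketing   | 0          
Sales       | 1          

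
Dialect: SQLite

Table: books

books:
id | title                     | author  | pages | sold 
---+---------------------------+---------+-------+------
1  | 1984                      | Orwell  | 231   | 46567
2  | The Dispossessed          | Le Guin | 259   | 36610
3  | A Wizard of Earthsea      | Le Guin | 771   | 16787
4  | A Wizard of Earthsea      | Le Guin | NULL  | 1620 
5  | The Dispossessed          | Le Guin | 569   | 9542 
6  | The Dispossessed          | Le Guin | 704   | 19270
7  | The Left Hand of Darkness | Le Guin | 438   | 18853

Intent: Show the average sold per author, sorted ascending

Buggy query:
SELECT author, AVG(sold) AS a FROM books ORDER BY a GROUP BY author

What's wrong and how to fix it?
Bug: ORDER BY appears before GROUP BY; SQL clause order requires GROUP BY first

Fix: Move ORDER BY to the end, after GROUP BY

Corrected query:
SELECT author, AVG(sold) AS a FROM books GROUP BY author ORDER BY a

Result:
author  | a           
--------+-------------
Le Guin | 17113.666667
Orwell  | 46567       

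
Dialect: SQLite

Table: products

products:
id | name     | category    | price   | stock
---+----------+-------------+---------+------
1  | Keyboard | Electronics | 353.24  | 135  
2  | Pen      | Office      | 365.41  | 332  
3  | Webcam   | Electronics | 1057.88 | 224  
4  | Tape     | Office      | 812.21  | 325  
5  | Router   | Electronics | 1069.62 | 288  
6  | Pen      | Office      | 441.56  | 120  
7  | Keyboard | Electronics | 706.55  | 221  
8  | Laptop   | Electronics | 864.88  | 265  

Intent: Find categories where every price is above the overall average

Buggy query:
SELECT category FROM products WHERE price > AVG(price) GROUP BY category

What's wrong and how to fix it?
Bug: WHERE evaluates per row before aggregation, so AVG() is unavailable

Fix: Use a subquery for AVG and a HAVING MIN(...) filter so the condition holds for every row in the group

Corrected query:
SELECT category FROM products GROUP BY category HAVING MIN(price) > (SELECT AVG(price) FROM products)

Result:
(no rows)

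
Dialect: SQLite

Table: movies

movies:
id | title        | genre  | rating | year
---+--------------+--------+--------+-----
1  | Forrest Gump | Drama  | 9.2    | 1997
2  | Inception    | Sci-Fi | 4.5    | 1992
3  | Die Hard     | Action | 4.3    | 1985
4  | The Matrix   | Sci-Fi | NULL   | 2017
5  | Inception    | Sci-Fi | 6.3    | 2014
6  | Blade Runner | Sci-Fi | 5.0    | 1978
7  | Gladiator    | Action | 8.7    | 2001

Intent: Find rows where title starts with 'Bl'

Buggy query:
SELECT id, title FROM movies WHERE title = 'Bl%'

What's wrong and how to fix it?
Bug: '=' compares the literal string including the % character; pattern matching needs LIKE

Fix: Use LIKE for wildcard pattern matching

Corrected query:
SELECT id, title FROM movies WHERE title LIKE 'Bl%'

Result:
id | title       
---+-------------
6  | Blade Runner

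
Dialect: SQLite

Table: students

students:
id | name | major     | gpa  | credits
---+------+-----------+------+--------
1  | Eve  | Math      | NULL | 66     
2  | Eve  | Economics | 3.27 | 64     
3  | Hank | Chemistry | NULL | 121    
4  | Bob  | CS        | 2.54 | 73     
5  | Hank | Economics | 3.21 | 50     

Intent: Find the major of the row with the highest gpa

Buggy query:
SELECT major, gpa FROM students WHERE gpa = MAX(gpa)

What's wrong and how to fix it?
Bug: WHERE is evaluated per row; an aggregate over the whole table isn't defined there

Fix: Wrap MAX in a scalar subquery so WHERE compares against a single value

Corrected query:
SELECT major, gpa FROM students WHERE gpa = (SELECT MAX(gpa) FROM students)

Result:
major     | gpa 
----------+-----
Economics | 3.27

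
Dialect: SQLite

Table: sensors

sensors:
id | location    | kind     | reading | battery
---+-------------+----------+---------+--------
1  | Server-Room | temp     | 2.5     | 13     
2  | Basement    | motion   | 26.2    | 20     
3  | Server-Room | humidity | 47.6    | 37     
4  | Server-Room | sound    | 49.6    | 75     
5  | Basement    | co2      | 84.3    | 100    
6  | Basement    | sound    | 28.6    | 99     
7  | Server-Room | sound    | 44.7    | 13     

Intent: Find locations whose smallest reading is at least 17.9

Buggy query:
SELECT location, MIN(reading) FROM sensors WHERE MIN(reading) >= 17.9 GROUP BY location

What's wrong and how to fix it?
Bug: MIN() in WHERE is a misuse of aggregate

Fix: Replace WHERE with HAVING after the GROUP BY

Corrected query:
SELECT location, MIN(reading) FROM sensors GROUP BY location HAVING MIN(reading) >= 17.9

Result:
location | MIN(reading)
---------+-------------
Basement | 26.2        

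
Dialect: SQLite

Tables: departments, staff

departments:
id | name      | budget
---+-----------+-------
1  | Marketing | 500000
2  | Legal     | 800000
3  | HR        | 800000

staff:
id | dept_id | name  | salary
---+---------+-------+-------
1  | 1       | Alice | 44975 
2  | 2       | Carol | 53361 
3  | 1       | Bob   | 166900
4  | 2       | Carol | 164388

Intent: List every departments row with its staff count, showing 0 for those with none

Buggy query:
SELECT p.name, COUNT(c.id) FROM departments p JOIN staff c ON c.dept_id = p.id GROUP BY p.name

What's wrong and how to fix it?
Bug: An inner join excludes parents with zero children

Fix: Use LEFT JOIN so parents without children still appear (COUNT(c.id) gives 0)

Corrected query:
SELECT p.name, COUNT(c.id) FROM departments p LEFT JOIN staff c ON c.dept_id = p.id GROUP BY p.name

Result:
name      | COUNT(c.id)
----------+------------
HR        | 0          
Legal     | 2          
Marketing | 2          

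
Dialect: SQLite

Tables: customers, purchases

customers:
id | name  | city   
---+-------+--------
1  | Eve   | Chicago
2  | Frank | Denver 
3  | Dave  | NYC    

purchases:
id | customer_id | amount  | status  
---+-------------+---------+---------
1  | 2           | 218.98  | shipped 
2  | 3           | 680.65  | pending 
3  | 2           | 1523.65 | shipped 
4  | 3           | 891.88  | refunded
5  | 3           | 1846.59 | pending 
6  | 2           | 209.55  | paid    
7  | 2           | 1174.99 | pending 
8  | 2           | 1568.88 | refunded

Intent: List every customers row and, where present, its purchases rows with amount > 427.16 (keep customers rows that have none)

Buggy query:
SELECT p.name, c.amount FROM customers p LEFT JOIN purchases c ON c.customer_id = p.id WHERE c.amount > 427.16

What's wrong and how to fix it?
Bug: A WHERE condition on the right-hand table after LEFT JOIN drops unmatched parents

Fix: Put 'c.amount > 427.16' in the JOIN's ON clause instead of WHERE

Corrected query:
SELECT p.name, c.amount FROM customers p LEFT JOIN purchases c ON c.customer_id = p.id AND c.amount > 427.16

Result:
name  | amount 
------+--------
Eve   | NULL   
Frank | 1174.99
Frank | 1523.65
Frank | 1568.88
Dave  | 680.65 
Dave  | 891.88 
Dave  | 1846.59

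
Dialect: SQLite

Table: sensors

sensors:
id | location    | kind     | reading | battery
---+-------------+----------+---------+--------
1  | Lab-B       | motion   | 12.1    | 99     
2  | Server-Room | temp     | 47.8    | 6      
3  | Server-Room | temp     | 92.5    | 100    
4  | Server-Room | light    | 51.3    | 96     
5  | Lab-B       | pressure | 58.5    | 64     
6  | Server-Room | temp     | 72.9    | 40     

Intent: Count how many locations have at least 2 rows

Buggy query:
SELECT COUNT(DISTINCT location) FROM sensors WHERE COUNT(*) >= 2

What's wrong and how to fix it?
Bug: WHERE filters individual rows, not groups, so a group-level COUNT is invalid there

Fix: Group first with HAVING COUNT(*) >= 2, then COUNT the resulting groups

Corrected query:
SELECT COUNT(*) FROM (SELECT location FROM sensors GROUP BY location HAVING COUNT(*) >= 2)

Result:
COUNT(*)
--------
2       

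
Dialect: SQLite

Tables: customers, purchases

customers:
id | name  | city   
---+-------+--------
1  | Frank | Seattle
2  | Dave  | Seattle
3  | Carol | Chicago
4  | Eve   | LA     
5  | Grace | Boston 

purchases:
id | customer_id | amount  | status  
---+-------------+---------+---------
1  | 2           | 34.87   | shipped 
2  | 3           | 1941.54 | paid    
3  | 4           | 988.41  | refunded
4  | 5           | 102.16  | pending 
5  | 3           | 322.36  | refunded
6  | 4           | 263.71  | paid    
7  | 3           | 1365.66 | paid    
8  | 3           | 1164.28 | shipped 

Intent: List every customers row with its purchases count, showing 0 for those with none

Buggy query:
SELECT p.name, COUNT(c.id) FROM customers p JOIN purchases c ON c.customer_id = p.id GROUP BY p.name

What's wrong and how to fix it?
Bug: An inner join excludes parents with zero children

Fix: Switch to LEFT JOIN to retain unmatched parent rows

Corrected query:
SELECT p.name, COUNT(c.id) FROM customers p LEFT JOIN purchases c ON c.customer_id = p.id GROUP BY p.name

Result:
name  | COUNT(c.id)
------+------------
Carol | 4          
Dave  | 1          
Eve   | 2          
Frank | 0          
Grace | 1          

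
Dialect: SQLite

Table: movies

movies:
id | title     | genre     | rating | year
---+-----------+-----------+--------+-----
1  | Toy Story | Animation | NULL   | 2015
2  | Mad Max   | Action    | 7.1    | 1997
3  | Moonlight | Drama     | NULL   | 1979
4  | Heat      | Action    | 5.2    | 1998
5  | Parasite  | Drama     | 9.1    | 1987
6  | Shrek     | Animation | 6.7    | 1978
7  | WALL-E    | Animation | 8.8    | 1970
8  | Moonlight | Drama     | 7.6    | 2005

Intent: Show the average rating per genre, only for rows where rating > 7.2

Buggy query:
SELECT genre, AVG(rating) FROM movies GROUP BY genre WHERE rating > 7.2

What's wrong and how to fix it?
Bug: Row-level WHERE must come before GROUP BY in the clause order

Fix: Place WHERE between FROM and GROUP BY

Corrected query:
SELECT genre, AVG(rating) FROM movies WHERE rating > 7.2 GROUP BY genre

Result:
genre     | AVG(rating)
----------+------------
Animation | 8.8        
Drama     | 8.35       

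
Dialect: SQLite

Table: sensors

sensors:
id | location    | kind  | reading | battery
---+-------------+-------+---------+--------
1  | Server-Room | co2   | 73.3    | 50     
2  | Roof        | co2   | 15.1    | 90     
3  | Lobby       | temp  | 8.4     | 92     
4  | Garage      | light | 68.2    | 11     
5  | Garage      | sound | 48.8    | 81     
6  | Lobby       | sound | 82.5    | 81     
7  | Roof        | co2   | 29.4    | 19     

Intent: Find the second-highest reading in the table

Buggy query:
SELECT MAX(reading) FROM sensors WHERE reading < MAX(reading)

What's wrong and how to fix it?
Bug: The inner MAX is an aggregate inside WHERE, which is not allowed

Fix: Put the inner MAX in a scalar subquery

Corrected query:
SELECT MAX(reading) FROM sensors WHERE reading < (SELECT MAX(reading) FROM sensors)

Result:
MAX(reading)
------------
73.3        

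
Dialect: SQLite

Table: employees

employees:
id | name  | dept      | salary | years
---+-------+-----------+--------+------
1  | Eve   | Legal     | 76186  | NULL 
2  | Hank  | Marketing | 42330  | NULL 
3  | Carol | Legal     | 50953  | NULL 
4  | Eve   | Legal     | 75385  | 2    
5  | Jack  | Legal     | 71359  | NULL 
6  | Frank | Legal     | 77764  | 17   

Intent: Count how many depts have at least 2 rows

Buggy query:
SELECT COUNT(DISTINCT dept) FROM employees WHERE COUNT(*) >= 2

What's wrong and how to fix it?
Bug: COUNT(*) cannot appear in WHERE; the per-group count doesn't exist yet

Fix: Group first with HAVING COUNT(*) >= 2, then COUNT the resulting groups

Corrected query:
SELECT COUNT(*) FROM (SELECT dept FROM employees GROUP BY dept HAVING COUNT(*) >= 2)

Result:
COUNT(*)
--------
1       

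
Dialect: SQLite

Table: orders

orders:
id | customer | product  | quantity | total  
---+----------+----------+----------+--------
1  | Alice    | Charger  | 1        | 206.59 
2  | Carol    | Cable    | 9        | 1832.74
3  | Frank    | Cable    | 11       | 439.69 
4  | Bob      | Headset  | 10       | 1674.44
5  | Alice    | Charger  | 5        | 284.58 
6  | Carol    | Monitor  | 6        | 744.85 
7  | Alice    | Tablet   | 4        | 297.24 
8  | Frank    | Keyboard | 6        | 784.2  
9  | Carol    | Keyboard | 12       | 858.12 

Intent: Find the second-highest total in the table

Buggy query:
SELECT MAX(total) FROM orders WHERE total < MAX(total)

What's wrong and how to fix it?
Bug: The inner MAX is an aggregate inside WHERE, which is not allowed

Fix: Put the inner MAX in a scalar subquery

Corrected query:
SELECT MAX(total) FROM orders WHERE total < (SELECT MAX(total) FROM orders)

Result:
MAX(total)
----------
1674.44   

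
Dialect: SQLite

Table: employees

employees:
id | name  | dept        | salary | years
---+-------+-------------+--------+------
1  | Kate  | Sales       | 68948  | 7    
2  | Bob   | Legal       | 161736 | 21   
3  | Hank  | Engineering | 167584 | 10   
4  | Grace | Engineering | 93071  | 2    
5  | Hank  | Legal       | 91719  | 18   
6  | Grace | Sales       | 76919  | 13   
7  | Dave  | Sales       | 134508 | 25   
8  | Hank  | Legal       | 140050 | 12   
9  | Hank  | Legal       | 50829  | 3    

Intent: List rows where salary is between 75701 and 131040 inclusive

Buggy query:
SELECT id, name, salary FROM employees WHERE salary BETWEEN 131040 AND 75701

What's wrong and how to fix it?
Bug: The bounds are reversed; BETWEEN a AND b requires a <= b to match anything

Fix: Swap the bounds so the smaller value comes first

Corrected query:
SELECT id, name, salary FROM employees WHERE salary BETWEEN 75701 AND 131040

Result:
id | name  | salary
---+-------+-------
4  | Grace | 93071 
5  | Hank  | 91719 
6  | Grace | 76919 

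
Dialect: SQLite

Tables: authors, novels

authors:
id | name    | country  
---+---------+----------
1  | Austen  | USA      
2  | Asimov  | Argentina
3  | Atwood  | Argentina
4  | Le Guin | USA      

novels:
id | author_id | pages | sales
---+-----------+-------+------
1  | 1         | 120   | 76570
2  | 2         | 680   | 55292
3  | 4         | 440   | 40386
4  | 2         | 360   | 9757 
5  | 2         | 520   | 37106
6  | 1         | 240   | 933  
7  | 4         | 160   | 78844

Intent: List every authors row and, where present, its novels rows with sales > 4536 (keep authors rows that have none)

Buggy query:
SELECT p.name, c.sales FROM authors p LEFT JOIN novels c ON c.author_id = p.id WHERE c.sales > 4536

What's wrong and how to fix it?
Bug: Filtering c.sales in WHERE discards the NULL rows produced by LEFT JOIN, turning it into an inner join

Fix: Put 'c.sales > 4536' in the JOIN's ON clause instead of WHERE

Corrected query:
SELECT p.name, c.sales FROM authors p LEFT JOIN novels c ON c.author_id = p.id AND c.sales > 4536

Result:
name    | sales
--------+------
Austen  | 76570
Asimov  | 9757 
Asimov  | 37106
Asimov  | 55292
Atwood  | NULL 
Le Guin | 40386
Le Guin | 78844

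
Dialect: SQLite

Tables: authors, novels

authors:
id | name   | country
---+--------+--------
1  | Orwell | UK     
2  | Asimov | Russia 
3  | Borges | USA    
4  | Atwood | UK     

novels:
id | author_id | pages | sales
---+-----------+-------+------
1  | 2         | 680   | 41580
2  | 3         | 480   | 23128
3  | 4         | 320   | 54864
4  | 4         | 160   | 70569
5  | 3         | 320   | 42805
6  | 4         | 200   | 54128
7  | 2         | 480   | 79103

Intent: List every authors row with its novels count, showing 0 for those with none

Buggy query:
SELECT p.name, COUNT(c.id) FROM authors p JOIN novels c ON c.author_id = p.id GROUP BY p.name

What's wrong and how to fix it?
Bug: INNER JOIN drops authors rows that have no matching novels rows

Fix: Switch to LEFT JOIN to retain unmatched parent rows

Corrected query:
SELECT p.name, COUNT(c.id) FROM authors p LEFT JOIN novels c ON c.author_id = p.id GROUP BY p.name

Result:
name   | COUNT(c.id)
-------+------------
Asimov | 2          
Atwood | 3          
Borges | 2          
Orwell | 0          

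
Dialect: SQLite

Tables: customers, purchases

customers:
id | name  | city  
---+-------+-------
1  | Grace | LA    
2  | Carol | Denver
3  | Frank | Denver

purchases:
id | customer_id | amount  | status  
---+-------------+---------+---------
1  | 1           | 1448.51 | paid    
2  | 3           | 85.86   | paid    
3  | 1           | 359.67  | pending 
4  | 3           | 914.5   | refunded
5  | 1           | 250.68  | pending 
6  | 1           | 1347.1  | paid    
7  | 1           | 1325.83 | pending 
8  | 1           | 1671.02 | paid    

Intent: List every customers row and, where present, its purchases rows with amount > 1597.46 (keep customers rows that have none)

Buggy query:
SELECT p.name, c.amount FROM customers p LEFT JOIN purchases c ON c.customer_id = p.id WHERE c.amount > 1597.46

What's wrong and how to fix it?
Bug: A WHERE condition on the right-hand table after LEFT JOIN drops unmatched parents

Fix: Put 'c.amount > 1597.46' in the JOIN's ON clause instead of WHERE

Corrected query:
SELECT p.name, c.amount FROM customers p LEFT JOIN purchases c ON c.customer_id = p.id AND c.amount > 1597.46

Result:
name  | amount 
------+--------
Grace | 1671.02
Carol | NULL   
Frank | NULL   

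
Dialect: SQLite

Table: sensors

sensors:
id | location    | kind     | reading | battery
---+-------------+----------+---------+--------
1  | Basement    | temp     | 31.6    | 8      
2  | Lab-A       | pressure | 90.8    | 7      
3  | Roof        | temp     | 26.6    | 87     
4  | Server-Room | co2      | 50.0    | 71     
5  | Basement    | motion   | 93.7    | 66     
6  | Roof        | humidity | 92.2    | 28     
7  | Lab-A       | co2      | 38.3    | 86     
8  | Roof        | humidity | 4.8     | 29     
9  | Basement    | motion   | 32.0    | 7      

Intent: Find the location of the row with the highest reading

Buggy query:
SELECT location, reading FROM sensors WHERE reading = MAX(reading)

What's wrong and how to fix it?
Bug: WHERE is evaluated per row; an aggregate over the whole table isn't defined there

Fix: Use a subquery: WHERE reading = (SELECT MAX(reading) FROM sensors)

Corrected query:
SELECT location, reading FROM sensors WHERE reading = (SELECT MAX(reading) FROM sensors)

Result:
location | reading
---------+--------
Basement | 93.7   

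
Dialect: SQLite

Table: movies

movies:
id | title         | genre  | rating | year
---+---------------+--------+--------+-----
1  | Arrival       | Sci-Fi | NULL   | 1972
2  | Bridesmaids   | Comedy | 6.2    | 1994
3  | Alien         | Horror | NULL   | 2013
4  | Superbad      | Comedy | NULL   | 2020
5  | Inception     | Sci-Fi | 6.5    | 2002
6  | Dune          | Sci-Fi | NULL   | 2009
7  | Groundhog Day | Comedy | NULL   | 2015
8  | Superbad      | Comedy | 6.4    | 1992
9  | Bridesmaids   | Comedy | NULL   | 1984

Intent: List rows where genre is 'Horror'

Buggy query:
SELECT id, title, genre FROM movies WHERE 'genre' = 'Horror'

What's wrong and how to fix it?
Bug: Single quotes denote string literals in SQL; the column name is being compared as a constant string

Fix: Reference the column as genre without single quotes

Corrected query:
SELECT id, title, genre FROM movies WHERE genre = 'Horror'

Result:
id | title | genre 
---+-------+-------
3  | Alien | Horror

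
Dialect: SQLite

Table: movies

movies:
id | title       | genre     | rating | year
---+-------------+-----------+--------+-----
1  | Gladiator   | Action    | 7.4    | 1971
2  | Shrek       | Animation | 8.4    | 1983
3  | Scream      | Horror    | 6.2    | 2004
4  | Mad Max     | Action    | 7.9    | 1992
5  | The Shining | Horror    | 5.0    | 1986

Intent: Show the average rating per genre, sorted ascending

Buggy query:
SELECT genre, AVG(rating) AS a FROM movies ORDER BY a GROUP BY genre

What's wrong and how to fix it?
Bug: ORDER BY appears before GROUP BY; SQL clause order requires GROUP BY first

Fix: Reorder: SELECT … FROM … GROUP BY … ORDER BY …

Corrected query:
SELECT genre, AVG(rating) AS a FROM movies GROUP BY genre ORDER BY a

Result:
genre     | a   
----------+-----
Horror    | 5.6 
Action    | 7.65
Animation | 8.4 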